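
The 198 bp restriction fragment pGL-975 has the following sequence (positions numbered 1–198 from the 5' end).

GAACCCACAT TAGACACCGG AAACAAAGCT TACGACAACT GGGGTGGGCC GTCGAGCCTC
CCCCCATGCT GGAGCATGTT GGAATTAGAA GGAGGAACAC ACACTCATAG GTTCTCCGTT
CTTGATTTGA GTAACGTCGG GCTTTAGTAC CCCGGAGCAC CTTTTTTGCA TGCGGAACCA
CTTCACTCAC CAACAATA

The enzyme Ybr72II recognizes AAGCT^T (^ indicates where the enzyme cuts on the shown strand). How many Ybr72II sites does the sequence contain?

1

AAGCTT occurs starting at position 26.
Ybr72II cuts at 1 site.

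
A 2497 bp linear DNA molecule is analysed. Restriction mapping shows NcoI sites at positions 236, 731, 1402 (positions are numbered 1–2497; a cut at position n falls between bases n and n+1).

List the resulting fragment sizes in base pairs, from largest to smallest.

1095, 671, 495, 236 bp

Linear molecule, 3 cuts → 4 fragments:
  236 − 0 = 236 bp
  731 − 236 = 495 bp
  1402 − 731 = 671 bp
  2497 − 1402 = 1095 bp
Sorted largest to smallest: 1095, 671, 495, 236 bp.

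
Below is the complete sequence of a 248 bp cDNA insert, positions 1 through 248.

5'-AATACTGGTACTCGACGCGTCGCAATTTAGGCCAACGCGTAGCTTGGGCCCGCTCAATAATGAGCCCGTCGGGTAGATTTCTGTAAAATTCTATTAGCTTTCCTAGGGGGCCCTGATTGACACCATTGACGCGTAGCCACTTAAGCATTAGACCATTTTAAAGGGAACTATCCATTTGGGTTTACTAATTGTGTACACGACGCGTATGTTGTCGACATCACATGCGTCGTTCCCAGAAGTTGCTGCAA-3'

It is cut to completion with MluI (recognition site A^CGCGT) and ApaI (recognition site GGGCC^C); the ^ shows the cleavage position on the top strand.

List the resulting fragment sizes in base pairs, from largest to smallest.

MluI sites (ACGCGT) start at positions 15, 35, 129, 200.
MluI cuts after the first base of each site, so after positions 15, 35, 129, 200.
ApaI sites (GGGCCC) start at positions 46, 108.
ApaI cuts after base 5 of each site (before the last base), so after positions 50, 112.
Combined cut positions: 15, 35, 50, 112, 129, 200.
Linear molecule, 6 cuts → 7 fragments:
  1–15 → 15 bp
  16–35 → 20 bp
  36–50 → 15 bp
  51–112 → 62 bp
  113–129 → 17 bp
  130–200 → 71 bp
  201–248 → 48 bp
Sorted largest to smallest: 71, 62, 48, 20, 17, 15, 15 bp.

71, 62, 48, 20, 17, 15, 15 bp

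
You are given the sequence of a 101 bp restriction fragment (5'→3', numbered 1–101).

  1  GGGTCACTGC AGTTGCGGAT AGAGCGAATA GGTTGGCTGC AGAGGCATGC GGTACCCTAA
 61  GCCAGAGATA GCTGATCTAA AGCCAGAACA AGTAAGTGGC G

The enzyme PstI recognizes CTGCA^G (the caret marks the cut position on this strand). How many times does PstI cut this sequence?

CTGCAG occurs starting at positions 7, 37.
PstI cuts at 2 sites.

2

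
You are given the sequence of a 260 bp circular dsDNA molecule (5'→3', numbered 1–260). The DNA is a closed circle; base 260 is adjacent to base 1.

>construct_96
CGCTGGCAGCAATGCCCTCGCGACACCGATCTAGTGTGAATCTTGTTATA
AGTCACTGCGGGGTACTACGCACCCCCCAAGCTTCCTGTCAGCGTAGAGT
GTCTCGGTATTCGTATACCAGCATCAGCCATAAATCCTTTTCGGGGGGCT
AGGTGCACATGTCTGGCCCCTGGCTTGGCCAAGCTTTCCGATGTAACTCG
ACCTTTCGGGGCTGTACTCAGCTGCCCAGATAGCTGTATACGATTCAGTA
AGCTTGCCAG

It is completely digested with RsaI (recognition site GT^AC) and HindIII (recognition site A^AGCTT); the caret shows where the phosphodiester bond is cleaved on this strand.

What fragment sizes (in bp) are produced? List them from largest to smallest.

102, 74, 35, 34, 15 bp

RsaI sites (GTAC) start at positions 63, 214.
RsaI cuts after base 2 of each site, so after positions 64, 215.
HindIII sites (AAGCTT) start at positions 79, 181, 250.
HindIII cuts after the first base of each site, so after positions 79, 181, 250.
Combined cut positions: 64, 79, 181, 215, 250.
Circular molecule, 5 cuts → 5 fragments:
  65–79 → 15 bp
  80–181 → 102 bp
  182–215 → 34 bp
  216–250 → 35 bp
  251–260 then 1–64 → 10 + 64 = 74 bp
Sorted largest to smallest: 102, 74, 35, 34, 15 bp.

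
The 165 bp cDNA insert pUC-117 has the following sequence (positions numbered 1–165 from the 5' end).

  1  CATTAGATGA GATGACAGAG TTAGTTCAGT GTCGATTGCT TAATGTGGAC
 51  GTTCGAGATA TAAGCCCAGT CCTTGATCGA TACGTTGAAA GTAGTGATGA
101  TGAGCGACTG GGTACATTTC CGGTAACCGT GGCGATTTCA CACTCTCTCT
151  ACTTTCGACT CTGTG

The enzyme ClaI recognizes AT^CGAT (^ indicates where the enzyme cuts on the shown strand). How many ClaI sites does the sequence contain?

1

ATCGAT occurs starting at position 76.
ClaI cuts at 1 site.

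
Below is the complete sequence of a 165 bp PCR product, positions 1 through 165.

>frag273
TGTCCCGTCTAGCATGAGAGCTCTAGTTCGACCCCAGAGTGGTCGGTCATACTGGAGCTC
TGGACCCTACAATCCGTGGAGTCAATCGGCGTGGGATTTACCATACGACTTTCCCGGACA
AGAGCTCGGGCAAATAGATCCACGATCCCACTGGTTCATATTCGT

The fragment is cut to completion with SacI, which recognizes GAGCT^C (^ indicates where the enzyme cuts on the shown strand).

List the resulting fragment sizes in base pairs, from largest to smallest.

SacI sites (GAGCTC) start at positions 18, 55, 122.
SacI cuts after base 5 of each site (before the last base), so after positions 22, 59, 126.
Linear molecule, 3 cuts → 4 fragments:
  1–22 → 22 bp
  23–59 → 37 bp
  60–126 → 67 bp
  127–165 → 39 bp
Sorted largest to smallest: 67, 39, 37, 22 bp.

67, 39, 37, 22 bp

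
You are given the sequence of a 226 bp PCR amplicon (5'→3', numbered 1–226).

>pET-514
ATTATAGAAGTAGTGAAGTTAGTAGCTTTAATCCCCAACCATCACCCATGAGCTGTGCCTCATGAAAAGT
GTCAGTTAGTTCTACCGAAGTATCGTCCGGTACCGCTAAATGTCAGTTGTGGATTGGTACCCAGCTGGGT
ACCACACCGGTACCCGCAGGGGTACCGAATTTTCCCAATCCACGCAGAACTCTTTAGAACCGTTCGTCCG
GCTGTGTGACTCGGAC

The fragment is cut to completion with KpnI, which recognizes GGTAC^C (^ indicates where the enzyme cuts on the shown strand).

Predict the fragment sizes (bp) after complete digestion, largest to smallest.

KpnI sites (GGTACC) start at positions 99, 126, 138, 149, 161.
KpnI cuts after base 5 of each site (before the last base), so after positions 103, 130, 142, 153, 165.
Linear molecule, 5 cuts → 6 fragments:
  1–103 → 103 bp
  104–130 → 27 bp
  131–142 → 12 bp
  143–153 → 11 bp
  154–165 → 12 bp
  166–226 → 61 bp
Sorted largest to smallest: 103, 61, 27, 12, 12, 11 bp.

103, 61, 27, 12, 12, 11 bp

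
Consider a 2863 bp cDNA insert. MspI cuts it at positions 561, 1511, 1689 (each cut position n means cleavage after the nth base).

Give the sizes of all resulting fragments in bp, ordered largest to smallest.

Linear molecule, 3 cuts → 4 fragments:
  561 − 0 = 561 bp
  1511 − 561 = 950 bp
  1689 − 1511 = 178 bp
  2863 − 1689 = 1174 bp
Sorted largest to smallest: 1174, 950, 561, 178 bp.

1174, 950, 561, 178 bp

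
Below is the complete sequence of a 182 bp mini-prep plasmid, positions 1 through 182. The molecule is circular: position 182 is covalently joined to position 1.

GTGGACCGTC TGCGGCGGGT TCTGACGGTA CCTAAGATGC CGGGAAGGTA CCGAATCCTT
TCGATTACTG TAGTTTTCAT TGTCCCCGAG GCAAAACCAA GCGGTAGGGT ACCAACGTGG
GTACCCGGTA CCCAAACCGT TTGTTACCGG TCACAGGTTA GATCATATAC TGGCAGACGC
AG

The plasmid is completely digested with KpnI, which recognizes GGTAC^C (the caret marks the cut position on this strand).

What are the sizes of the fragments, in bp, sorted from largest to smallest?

KpnI sites (GGTACC) start at positions 27, 47, 108, 120, 127.
KpnI cuts after base 5 of each site (before the last base), so after positions 31, 51, 112, 124, 131.
Circular molecule, 5 cuts → 5 fragments:
  32–51 → 20 bp
  52–112 → 61 bp
  113–124 → 12 bp
  125–131 → 7 bp
  132–182 then 1–31 → 51 + 31 = 82 bp
Sorted largest to smallest: 82, 61, 20, 12, 7 bp.

82, 61, 20, 12, 7 bp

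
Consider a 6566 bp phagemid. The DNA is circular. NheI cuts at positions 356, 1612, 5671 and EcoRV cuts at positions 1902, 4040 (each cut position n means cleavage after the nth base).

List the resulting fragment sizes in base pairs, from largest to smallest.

2138, 1631, 1256, 1251, 290 bp

Combined cut positions (sorted): 356, 1612, 1902, 4040, 5671.
Circular molecule, 5 cuts → 5 fragments:
  1612 − 356 = 1256 bp
  1902 − 1612 = 290 bp
  4040 − 1902 = 2138 bp
  5671 − 4040 = 1631 bp
  wrap: 6566 − 5671 + 356 = 1251 bp
Sorted largest to smallest: 2138, 1631, 1256, 1251, 290 bp.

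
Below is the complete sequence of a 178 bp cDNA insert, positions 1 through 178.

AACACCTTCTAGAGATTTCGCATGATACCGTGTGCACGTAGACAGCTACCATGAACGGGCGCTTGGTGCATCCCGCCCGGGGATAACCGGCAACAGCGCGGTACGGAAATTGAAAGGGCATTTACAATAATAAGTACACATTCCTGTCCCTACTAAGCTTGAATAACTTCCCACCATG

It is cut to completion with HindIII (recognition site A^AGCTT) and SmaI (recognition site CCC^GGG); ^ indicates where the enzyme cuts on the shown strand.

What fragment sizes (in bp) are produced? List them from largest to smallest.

The HindIII site (AAGCTT) starts at position 155.
HindIII cuts after the first base of each site, so after position 155.
The SmaI site (CCCGGG) starts at position 76.
SmaI cuts after base 3 of each site, so after position 78.
Combined cut positions: 78, 155.
Linear molecule, 2 cuts → 3 fragments:
  1–78 → 78 bp
  79–155 → 77 bp
  156–178 → 23 bp
Sorted largest to smallest: 78, 77, 23 bp.

78, 77, 23 bp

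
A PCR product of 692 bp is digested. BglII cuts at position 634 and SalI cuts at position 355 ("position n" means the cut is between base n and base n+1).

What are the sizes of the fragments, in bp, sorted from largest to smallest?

355, 279, 58 bp

Combined cut positions (sorted): 355, 634.
Linear molecule, 2 cuts → 3 fragments:
  355 − 0 = 355 bp
  634 − 355 = 279 bp
  692 − 634 = 58 bp
Sorted largest to smallest: 355, 279, 58 bp.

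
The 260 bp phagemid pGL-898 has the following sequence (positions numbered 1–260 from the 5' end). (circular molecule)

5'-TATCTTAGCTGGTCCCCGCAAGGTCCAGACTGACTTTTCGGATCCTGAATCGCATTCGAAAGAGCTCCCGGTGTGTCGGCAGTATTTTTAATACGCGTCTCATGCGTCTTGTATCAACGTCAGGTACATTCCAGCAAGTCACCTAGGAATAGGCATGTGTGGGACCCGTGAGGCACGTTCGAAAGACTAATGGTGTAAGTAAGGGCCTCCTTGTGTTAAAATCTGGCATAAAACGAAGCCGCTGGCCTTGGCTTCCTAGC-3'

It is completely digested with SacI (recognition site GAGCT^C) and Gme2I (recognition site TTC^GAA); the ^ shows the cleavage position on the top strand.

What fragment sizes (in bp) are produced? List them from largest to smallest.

The SacI site (GAGCTC) starts at position 62.
SacI cuts after base 5 of each site (before the last base), so after position 66.
Gme2I sites (TTCGAA) start at positions 55, 178.
Gme2I cuts after base 3 of each site, so after positions 57, 180.
Combined cut positions: 57, 66, 180.
Circular molecule, 3 cuts → 3 fragments:
  58–66 → 9 bp
  67–180 → 114 bp
  181–260 then 1–57 → 80 + 57 = 137 bp
Sorted largest to smallest: 137, 114, 9 bp.

137, 114, 9 bp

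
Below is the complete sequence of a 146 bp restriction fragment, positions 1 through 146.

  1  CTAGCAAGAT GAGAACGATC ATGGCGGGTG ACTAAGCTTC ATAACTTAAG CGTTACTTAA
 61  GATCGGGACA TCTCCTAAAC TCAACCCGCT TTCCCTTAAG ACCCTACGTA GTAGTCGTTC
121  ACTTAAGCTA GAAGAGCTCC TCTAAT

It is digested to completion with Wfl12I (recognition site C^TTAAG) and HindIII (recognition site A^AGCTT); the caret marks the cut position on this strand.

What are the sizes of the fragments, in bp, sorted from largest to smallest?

39, 34, 27, 24, 11, 11 bp

Wfl12I sites (CTTAAG) start at positions 45, 56, 95, 122.
Wfl12I cuts after the first base of each site, so after positions 45, 56, 95, 122.
The HindIII site (AAGCTT) starts at position 34.
HindIII cuts after the first base of each site, so after position 34.
Combined cut positions: 34, 45, 56, 95, 122.
Linear molecule, 5 cuts → 6 fragments:
  1–34 → 34 bp
  35–45 → 11 bp
  46–56 → 11 bp
  57–95 → 39 bp
  96–122 → 27 bp
  123–146 → 24 bp
Sorted largest to smallest: 39, 34, 27, 24, 11, 11 bp.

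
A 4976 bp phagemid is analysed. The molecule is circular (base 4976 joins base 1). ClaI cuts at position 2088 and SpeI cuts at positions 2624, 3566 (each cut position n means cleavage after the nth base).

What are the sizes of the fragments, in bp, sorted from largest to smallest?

3498, 942, 536 bp

Combined cut positions (sorted): 2088, 2624, 3566.
Circular molecule, 3 cuts → 3 fragments:
  2624 − 2088 = 536 bp
  3566 − 2624 = 942 bp
  wrap: 4976 − 3566 + 2088 = 3498 bp
Sorted largest to smallest: 3498, 942, 536 bp.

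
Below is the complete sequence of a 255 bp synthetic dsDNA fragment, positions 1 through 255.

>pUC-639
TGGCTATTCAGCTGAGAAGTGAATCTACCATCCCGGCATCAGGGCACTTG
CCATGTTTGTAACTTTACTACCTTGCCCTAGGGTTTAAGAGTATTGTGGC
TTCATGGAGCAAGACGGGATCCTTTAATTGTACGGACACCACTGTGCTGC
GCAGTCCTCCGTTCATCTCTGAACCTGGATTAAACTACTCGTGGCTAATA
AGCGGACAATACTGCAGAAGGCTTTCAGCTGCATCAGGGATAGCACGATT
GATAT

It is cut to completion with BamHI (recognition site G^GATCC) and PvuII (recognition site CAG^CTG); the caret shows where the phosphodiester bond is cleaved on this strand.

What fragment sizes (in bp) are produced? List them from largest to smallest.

The BamHI site (GGATCC) starts at position 117.
BamHI cuts after the first base of each site, so after position 117.
PvuII sites (CAGCTG) start at positions 9, 226.
PvuII cuts after base 3 of each site, so after positions 11, 228.
Combined cut positions: 11, 117, 228.
Linear molecule, 3 cuts → 4 fragments:
  1–11 → 11 bp
  12–117 → 106 bp
  118–228 → 111 bp
  229–255 → 27 bp
Sorted largest to smallest: 111, 106, 27, 11 bp.

111, 106, 27, 11 bp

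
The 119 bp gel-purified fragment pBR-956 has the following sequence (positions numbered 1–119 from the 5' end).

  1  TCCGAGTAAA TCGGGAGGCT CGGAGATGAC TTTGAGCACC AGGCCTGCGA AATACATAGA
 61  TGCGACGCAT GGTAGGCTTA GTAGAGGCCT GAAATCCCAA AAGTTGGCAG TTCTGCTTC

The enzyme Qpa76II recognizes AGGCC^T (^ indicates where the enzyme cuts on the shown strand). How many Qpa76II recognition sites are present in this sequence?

2

AGGCCT occurs starting at positions 41, 85.
Qpa76II cuts at 2 sites.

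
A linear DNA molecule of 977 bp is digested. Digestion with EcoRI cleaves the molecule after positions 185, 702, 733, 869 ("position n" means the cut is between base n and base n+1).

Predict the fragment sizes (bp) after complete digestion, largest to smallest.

517, 185, 136, 108, 31 bp

Linear molecule, 4 cuts → 5 fragments:
  185 − 0 = 185 bp
  702 − 185 = 517 bp
  733 − 702 = 31 bp
  869 − 733 = 136 bp
  977 − 869 = 108 bp
Sorted largest to smallest: 517, 185, 136, 108, 31 bp.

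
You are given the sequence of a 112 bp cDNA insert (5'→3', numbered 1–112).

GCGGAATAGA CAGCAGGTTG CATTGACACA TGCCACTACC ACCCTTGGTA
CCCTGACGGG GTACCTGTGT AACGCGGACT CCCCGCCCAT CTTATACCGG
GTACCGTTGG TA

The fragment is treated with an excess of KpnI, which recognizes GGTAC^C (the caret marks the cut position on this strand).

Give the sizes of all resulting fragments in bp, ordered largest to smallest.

51, 40, 13, 8 bp

KpnI sites (GGTACC) start at positions 47, 60, 100.
KpnI cuts after base 5 of each site (before the last base), so after positions 51, 64, 104.
Linear molecule, 3 cuts → 4 fragments:
  1–51 → 51 bp
  52–64 → 13 bp
  65–104 → 40 bp
  105–112 → 8 bp
Sorted largest to smallest: 51, 40, 13, 8 bp.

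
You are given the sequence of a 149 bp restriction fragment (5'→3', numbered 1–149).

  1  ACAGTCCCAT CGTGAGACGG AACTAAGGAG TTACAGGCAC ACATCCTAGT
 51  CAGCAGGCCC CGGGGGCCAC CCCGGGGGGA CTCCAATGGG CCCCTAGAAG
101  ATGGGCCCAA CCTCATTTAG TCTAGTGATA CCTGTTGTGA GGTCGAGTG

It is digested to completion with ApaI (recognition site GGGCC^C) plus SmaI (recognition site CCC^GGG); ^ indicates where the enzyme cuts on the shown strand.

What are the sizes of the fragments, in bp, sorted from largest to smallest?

ApaI sites (GGGCCC) start at positions 88, 103.
ApaI cuts after base 5 of each site (before the last base), so after positions 92, 107.
SmaI sites (CCCGGG) start at positions 59, 71.
SmaI cuts after base 3 of each site, so after positions 61, 73.
Combined cut positions: 61, 73, 92, 107.
Linear molecule, 4 cuts → 5 fragments:
  1–61 → 61 bp
  62–73 → 12 bp
  74–92 → 19 bp
  93–107 → 15 bp
  108–149 → 42 bp
Sorted largest to smallest: 61, 42, 19, 15, 12 bp.

61, 42, 19, 15, 12 bp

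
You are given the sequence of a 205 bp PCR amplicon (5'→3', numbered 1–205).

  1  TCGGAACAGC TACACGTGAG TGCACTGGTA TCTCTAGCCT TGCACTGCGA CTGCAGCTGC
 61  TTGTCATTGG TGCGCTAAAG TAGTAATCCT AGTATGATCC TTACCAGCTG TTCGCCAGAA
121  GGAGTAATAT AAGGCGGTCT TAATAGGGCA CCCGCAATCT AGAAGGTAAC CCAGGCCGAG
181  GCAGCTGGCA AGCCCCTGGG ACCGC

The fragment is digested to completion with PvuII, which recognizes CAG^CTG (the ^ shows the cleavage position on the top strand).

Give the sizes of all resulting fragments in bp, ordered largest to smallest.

77, 56, 51, 21 bp

PvuII sites (CAGCTG) start at positions 54, 105, 182.
PvuII cuts after base 3 of each site, so after positions 56, 107, 184.
Linear molecule, 3 cuts → 4 fragments:
  1–56 → 56 bp
  57–107 → 51 bp
  108–184 → 77 bp
  185–205 → 21 bp
Sorted largest to smallest: 77, 56, 51, 21 bp.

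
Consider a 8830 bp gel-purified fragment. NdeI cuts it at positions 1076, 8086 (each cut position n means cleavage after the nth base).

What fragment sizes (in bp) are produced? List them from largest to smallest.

7010, 1076, 744 bp

Linear molecule, 2 cuts → 3 fragments:
  1076 − 0 = 1076 bp
  8086 − 1076 = 7010 bp
  8830 − 8086 = 744 bp
Sorted largest to smallest: 7010, 1076, 744 bp.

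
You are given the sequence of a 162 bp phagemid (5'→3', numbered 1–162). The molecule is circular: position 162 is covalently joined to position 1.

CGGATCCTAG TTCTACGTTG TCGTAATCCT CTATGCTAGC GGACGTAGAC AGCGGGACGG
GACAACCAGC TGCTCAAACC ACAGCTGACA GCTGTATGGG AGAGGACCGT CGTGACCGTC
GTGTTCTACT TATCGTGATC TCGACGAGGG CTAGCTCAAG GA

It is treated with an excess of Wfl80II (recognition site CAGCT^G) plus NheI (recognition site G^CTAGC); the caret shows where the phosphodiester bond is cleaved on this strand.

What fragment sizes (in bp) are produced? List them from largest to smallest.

Wfl80II sites (CAGCTG) start at positions 67, 82, 89.
Wfl80II cuts after base 5 of each site (before the last base), so after positions 71, 86, 93.
NheI sites (GCTAGC) start at positions 35, 150.
NheI cuts after the first base of each site, so after positions 35, 150.
Combined cut positions: 35, 71, 86, 93, 150.
Circular molecule, 5 cuts → 5 fragments:
  36–71 → 36 bp
  72–86 → 15 bp
  87–93 → 7 bp
  94–150 → 57 bp
  151–162 then 1–35 → 12 + 35 = 47 bp
Sorted largest to smallest: 57, 47, 36, 15, 7 bp.

57, 47, 36, 15, 7 bp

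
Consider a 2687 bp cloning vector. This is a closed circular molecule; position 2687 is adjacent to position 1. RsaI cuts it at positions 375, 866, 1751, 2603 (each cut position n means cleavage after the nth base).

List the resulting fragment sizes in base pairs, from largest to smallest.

885, 852, 491, 459 bp

Circular molecule, 4 cuts → 4 fragments:
  866 − 375 = 491 bp
  1751 − 866 = 885 bp
  2603 − 1751 = 852 bp
  wrap: 2687 − 2603 + 375 = 459 bp
Sorted largest to smallest: 885, 852, 491, 459 bp.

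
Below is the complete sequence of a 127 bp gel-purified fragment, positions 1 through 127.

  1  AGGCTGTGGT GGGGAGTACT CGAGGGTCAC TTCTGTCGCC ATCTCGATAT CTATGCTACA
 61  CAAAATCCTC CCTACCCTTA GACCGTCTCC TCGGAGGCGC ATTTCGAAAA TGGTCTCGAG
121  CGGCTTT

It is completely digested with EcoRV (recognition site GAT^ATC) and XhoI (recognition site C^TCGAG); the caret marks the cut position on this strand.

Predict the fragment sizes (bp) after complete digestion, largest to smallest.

67, 29, 19, 12 bp

The EcoRV site (GATATC) starts at position 46.
EcoRV cuts after base 3 of each site, so after position 48.
XhoI sites (CTCGAG) start at positions 19, 115.
XhoI cuts after the first base of each site, so after positions 19, 115.
Combined cut positions: 19, 48, 115.
Linear molecule, 3 cuts → 4 fragments:
  1–19 → 19 bp
  20–48 → 29 bp
  49–115 → 67 bp
  116–127 → 12 bp
Sorted largest to smallest: 67, 29, 19, 12 bp.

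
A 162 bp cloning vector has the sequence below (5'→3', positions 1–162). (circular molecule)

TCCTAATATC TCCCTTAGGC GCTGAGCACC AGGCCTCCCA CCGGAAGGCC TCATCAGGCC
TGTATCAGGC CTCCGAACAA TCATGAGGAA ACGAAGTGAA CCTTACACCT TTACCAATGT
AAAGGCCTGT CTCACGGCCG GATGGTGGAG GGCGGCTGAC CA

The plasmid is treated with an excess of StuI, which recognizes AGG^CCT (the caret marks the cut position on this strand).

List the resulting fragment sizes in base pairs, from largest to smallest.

StuI sites (AGGCCT) start at positions 31, 46, 56, 67, 123.
StuI cuts after base 3 of each site, so after positions 33, 48, 58, 69, 125.
Circular molecule, 5 cuts → 5 fragments:
  34–48 → 15 bp
  49–58 → 10 bp
  59–69 → 11 bp
  70–125 → 56 bp
  126–162 then 1–33 → 37 + 33 = 70 bp
Sorted largest to smallest: 70, 56, 15, 11, 10 bp.

70, 56, 15, 11, 10 bp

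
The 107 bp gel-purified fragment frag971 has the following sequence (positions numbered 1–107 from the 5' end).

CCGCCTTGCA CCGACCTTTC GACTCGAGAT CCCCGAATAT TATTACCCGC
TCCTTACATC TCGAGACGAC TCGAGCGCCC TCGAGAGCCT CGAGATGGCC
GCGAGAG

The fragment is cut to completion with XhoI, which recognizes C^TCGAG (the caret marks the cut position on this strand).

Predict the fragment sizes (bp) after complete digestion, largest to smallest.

37, 23, 18, 10, 10, 9 bp

XhoI sites (CTCGAG) start at positions 23, 60, 70, 80, 89.
XhoI cuts after the first base of each site, so after positions 23, 60, 70, 80, 89.
Linear molecule, 5 cuts → 6 fragments:
  1–23 → 23 bp
  24–60 → 37 bp
  61–70 → 10 bp
  71–80 → 10 bp
  81–89 → 9 bp
  90–107 → 18 bp
Sorted largest to smallest: 37, 23, 18, 10, 10, 9 bp.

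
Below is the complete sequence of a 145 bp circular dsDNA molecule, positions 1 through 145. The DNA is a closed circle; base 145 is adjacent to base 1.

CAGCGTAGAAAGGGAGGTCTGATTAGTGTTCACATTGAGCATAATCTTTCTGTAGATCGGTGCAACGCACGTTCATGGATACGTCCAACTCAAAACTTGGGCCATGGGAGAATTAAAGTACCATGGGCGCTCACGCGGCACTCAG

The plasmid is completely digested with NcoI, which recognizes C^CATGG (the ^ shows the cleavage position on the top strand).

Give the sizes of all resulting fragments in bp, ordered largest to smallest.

NcoI sites (CCATGG) start at positions 102, 121.
NcoI cuts after the first base of each site, so after positions 102, 121.
Circular molecule, 2 cuts → 2 fragments:
  103–121 → 19 bp
  122–145 then 1–102 → 24 + 102 = 126 bp
Sorted largest to smallest: 126, 19 bp.

126, 19 bp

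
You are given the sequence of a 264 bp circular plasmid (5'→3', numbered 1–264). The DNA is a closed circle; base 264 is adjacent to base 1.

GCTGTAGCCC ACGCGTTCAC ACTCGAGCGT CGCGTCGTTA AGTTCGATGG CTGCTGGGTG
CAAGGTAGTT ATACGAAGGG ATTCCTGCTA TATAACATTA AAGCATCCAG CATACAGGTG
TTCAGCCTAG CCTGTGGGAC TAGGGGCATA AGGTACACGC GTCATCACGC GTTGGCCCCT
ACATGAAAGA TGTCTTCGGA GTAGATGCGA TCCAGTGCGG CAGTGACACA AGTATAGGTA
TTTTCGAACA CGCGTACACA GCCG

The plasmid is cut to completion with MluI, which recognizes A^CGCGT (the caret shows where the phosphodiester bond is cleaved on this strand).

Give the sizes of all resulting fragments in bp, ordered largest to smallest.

146, 83, 25, 10 bp

MluI sites (ACGCGT) start at positions 11, 157, 167, 250.
MluI cuts after the first base of each site, so after positions 11, 157, 167, 250.
Circular molecule, 4 cuts → 4 fragments:
  12–157 → 146 bp
  158–167 → 10 bp
  168–250 → 83 bp
  251–264 then 1–11 → 14 + 11 = 25 bp
Sorted largest to smallest: 146, 83, 25, 10 bp.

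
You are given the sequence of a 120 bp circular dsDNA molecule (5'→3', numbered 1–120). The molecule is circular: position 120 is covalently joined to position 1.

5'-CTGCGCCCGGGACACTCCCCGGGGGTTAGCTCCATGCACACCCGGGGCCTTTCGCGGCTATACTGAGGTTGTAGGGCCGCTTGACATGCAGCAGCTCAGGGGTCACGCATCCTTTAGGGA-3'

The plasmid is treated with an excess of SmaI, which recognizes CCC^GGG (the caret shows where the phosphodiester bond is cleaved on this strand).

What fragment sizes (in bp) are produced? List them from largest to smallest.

85, 23, 12 bp

SmaI sites (CCCGGG) start at positions 6, 18, 41.
SmaI cuts after base 3 of each site, so after positions 8, 20, 43.
Circular molecule, 3 cuts → 3 fragments:
  9–20 → 12 bp
  21–43 → 23 bp
  44–120 then 1–8 → 77 + 8 = 85 bp
Sorted largest to smallest: 85, 23, 12 bp.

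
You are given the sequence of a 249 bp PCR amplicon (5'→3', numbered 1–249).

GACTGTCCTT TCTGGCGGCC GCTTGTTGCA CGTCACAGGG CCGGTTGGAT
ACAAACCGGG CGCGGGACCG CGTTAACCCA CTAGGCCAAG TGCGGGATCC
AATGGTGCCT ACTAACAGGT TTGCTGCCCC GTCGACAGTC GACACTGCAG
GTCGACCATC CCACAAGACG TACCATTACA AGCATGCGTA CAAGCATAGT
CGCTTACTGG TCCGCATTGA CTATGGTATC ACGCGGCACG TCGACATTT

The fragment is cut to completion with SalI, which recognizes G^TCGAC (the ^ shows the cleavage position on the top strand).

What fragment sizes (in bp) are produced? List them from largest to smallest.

SalI sites (GTCGAC) start at positions 131, 138, 151, 240.
SalI cuts after the first base of each site, so after positions 131, 138, 151, 240.
Linear molecule, 4 cuts → 5 fragments:
  1–131 → 131 bp
  132–138 → 7 bp
  139–151 → 13 bp
  152–240 → 89 bp
  241–249 → 9 bp
Sorted largest to smallest: 131, 89, 13, 9, 7 bp.

131, 89, 13, 9, 7 bp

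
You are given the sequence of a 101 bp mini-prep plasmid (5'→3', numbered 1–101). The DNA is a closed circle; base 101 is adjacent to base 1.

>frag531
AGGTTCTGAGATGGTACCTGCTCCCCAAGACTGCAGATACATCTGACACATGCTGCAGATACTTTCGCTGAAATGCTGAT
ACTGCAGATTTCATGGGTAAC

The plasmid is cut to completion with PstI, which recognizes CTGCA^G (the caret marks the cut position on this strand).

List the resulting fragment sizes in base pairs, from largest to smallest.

PstI sites (CTGCAG) start at positions 31, 53, 82.
PstI cuts after base 5 of each site (before the last base), so after positions 35, 57, 86.
Circular molecule, 3 cuts → 3 fragments:
  36–57 → 22 bp
  58–86 → 29 bp
  87–101 then 1–35 → 15 + 35 = 50 bp
Sorted largest to smallest: 50, 29, 22 bp.

50, 29, 22 bp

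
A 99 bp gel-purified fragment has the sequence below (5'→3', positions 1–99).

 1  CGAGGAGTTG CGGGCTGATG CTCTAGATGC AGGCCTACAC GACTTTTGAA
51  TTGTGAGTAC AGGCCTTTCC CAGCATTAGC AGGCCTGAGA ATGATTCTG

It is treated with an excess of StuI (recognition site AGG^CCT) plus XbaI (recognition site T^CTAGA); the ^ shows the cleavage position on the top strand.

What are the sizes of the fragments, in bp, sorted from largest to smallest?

30, 22, 20, 16, 11 bp

StuI sites (AGGCCT) start at positions 31, 61, 81.
StuI cuts after base 3 of each site, so after positions 33, 63, 83.
The XbaI site (TCTAGA) starts at position 22.
XbaI cuts after the first base of each site, so after position 22.
Combined cut positions: 22, 33, 63, 83.
Linear molecule, 4 cuts → 5 fragments:
  1–22 → 22 bp
  23–33 → 11 bp
  34–63 → 30 bp
  64–83 → 20 bp
  84–99 → 16 bp
Sorted largest to smallest: 30, 22, 20, 16, 11 bp.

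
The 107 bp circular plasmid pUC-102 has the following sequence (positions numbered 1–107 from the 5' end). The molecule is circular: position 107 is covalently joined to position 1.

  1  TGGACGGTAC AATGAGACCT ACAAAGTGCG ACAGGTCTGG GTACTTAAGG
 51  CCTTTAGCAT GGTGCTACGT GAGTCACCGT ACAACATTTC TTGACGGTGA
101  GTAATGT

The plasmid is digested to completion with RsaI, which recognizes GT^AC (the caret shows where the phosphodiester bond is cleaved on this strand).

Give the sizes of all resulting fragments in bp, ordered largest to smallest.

RsaI sites (GTAC) start at positions 7, 41, 79.
RsaI cuts after base 2 of each site, so after positions 8, 42, 80.
Circular molecule, 3 cuts → 3 fragments:
  9–42 → 34 bp
  43–80 → 38 bp
  81–107 then 1–8 → 27 + 8 = 35 bp
Sorted largest to smallest: 38, 35, 34 bp.

38, 35, 34 bp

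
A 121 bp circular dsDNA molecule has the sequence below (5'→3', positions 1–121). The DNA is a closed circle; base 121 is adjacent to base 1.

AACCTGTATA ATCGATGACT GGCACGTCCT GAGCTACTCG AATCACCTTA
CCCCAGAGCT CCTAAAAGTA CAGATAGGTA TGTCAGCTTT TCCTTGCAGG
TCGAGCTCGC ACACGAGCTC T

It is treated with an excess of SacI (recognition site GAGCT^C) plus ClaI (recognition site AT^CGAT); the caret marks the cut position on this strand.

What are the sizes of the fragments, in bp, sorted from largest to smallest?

SacI sites (GAGCTC) start at positions 56, 103, 115.
SacI cuts after base 5 of each site (before the last base), so after positions 60, 107, 119.
The ClaI site (ATCGAT) starts at position 11.
ClaI cuts after base 2 of each site, so after position 12.
Combined cut positions: 12, 60, 107, 119.
Circular molecule, 4 cuts → 4 fragments:
  13–60 → 48 bp
  61–107 → 47 bp
  108–119 → 12 bp
  120–121 then 1–12 → 2 + 12 = 14 bp
Sorted largest to smallest: 48, 47, 14, 12 bp.

48, 47, 14, 12 bp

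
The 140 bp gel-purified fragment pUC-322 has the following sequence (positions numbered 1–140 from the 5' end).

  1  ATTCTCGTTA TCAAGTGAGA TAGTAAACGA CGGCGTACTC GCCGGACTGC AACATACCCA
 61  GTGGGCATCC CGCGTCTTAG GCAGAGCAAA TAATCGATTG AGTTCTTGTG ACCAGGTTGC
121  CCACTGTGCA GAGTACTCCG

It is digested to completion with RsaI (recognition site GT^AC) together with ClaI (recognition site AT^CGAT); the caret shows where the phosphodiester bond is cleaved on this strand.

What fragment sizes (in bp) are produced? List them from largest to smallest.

RsaI sites (GTAC) start at positions 35, 133.
RsaI cuts after base 2 of each site, so after positions 36, 134.
The ClaI site (ATCGAT) starts at position 93.
ClaI cuts after base 2 of each site, so after position 94.
Combined cut positions: 36, 94, 134.
Linear molecule, 3 cuts → 4 fragments:
  1–36 → 36 bp
  37–94 → 58 bp
  95–134 → 40 bp
  135–140 → 6 bp
Sorted largest to smallest: 58, 40, 36, 6 bp.

58, 40, 36, 6 bp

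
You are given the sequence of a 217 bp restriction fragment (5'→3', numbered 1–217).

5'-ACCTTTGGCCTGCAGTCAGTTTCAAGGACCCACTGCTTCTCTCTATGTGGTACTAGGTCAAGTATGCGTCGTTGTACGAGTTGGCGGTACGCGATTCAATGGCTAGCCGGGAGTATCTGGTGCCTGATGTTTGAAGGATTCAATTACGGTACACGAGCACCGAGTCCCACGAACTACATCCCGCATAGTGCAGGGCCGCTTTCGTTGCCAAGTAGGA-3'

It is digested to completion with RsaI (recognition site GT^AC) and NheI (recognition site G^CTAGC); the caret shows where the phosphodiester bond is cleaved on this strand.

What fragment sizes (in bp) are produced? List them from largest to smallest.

RsaI sites (GTAC) start at positions 50, 74, 87, 149.
RsaI cuts after base 2 of each site, so after positions 51, 75, 88, 150.
The NheI site (GCTAGC) starts at position 102.
NheI cuts after the first base of each site, so after position 102.
Combined cut positions: 51, 75, 88, 102, 150.
Linear molecule, 5 cuts → 6 fragments:
  1–51 → 51 bp
  52–75 → 24 bp
  76–88 → 13 bp
  89–102 → 14 bp
  103–150 → 48 bp
  151–217 → 67 bp
Sorted largest to smallest: 67, 51, 48, 24, 14, 13 bp.

67, 51, 48, 24, 14, 13 bp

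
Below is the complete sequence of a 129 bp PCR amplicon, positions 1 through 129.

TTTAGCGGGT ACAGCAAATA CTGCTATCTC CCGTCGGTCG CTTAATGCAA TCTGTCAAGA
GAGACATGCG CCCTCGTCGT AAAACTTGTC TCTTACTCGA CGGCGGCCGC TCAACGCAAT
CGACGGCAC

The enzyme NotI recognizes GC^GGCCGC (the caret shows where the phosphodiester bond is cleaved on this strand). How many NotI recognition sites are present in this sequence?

GCGGCCGC occurs starting at position 103.
NotI cuts at 1 site.

1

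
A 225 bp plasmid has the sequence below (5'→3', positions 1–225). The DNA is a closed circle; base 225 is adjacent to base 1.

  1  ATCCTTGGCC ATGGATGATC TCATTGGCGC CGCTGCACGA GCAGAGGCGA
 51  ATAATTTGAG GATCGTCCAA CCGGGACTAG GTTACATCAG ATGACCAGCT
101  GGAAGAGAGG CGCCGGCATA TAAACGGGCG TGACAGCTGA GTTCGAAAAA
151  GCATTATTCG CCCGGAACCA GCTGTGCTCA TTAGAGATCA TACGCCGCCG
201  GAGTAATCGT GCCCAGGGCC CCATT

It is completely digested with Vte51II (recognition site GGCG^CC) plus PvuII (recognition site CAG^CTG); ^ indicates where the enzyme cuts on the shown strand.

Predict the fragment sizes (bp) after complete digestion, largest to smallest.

Vte51II sites (GGCGCC) start at positions 26, 109.
Vte51II cuts after base 4 of each site, so after positions 29, 112.
PvuII sites (CAGCTG) start at positions 96, 134, 169.
PvuII cuts after base 3 of each site, so after positions 98, 136, 171.
Combined cut positions: 29, 98, 112, 136, 171.
Circular molecule, 5 cuts → 5 fragments:
  30–98 → 69 bp
  99–112 → 14 bp
  113–136 → 24 bp
  137–171 → 35 bp
  172–225 then 1–29 → 54 + 29 = 83 bp
Sorted largest to smallest: 83, 69, 35, 24, 14 bp.

83, 69, 35, 24, 14 bp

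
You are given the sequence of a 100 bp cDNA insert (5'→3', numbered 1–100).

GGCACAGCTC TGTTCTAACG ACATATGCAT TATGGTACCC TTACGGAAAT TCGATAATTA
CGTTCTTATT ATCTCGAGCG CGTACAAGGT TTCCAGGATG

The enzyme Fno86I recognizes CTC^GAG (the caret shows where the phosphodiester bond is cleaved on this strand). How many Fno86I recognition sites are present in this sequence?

CTCGAG occurs starting at position 73.
Fno86I cuts at 1 site.

1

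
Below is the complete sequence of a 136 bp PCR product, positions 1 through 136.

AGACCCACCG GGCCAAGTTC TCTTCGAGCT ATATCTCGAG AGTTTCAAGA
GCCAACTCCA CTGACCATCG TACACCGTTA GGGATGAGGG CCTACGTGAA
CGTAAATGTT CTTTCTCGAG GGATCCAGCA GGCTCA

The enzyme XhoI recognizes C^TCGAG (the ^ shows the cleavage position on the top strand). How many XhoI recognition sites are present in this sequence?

CTCGAG occurs starting at positions 35, 115.
XhoI cuts at 2 sites.

2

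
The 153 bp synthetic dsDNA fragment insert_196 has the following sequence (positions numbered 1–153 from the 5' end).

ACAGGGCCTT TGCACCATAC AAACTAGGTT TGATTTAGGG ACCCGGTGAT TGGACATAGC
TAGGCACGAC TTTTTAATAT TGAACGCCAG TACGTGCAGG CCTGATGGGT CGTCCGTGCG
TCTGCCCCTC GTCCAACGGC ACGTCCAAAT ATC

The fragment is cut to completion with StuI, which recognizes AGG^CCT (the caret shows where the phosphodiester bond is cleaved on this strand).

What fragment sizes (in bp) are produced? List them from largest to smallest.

The StuI site (AGGCCT) starts at position 98.
StuI cuts after base 3 of each site, so after position 100.
Linear molecule, 1 cut → 2 fragments:
  1–100 → 100 bp
  101–153 → 53 bp
Sorted largest to smallest: 100, 53 bp.

100, 53 bp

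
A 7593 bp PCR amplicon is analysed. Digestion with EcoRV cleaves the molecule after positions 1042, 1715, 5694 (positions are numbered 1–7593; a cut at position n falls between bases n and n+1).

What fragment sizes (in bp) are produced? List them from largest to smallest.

3979, 1899, 1042, 673 bp

Linear molecule, 3 cuts → 4 fragments:
  1042 − 0 = 1042 bp
  1715 − 1042 = 673 bp
  5694 − 1715 = 3979 bp
  7593 − 5694 = 1899 bp
Sorted largest to smallest: 3979, 1899, 1042, 673 bp.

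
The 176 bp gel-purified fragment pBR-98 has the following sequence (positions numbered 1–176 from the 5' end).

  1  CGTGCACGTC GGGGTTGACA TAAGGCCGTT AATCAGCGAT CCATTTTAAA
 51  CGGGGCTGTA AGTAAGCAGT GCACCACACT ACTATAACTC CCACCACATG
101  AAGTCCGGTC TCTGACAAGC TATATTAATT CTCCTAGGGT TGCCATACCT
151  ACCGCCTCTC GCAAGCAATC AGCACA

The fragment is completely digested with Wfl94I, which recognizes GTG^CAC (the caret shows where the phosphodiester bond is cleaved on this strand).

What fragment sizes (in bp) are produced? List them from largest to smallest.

Wfl94I sites (GTGCAC) start at positions 2, 69.
Wfl94I cuts after base 3 of each site, so after positions 4, 71.
Linear molecule, 2 cuts → 3 fragments:
  1–4 → 4 bp
  5–71 → 67 bp
  72–176 → 105 bp
Sorted largest to smallest: 105, 67, 4 bp.

105, 67, 4 bp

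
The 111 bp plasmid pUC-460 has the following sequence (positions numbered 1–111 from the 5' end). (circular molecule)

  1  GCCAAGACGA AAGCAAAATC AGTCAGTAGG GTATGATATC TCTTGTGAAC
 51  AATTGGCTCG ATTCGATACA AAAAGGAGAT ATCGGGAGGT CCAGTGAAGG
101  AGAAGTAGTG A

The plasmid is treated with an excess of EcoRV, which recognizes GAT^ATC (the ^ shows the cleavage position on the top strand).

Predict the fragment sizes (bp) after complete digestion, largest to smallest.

68, 43 bp

EcoRV sites (GATATC) start at positions 35, 78.
EcoRV cuts after base 3 of each site, so after positions 37, 80.
Circular molecule, 2 cuts → 2 fragments:
  38–80 → 43 bp
  81–111 then 1–37 → 31 + 37 = 68 bp
Sorted largest to smallest: 68, 43 bp.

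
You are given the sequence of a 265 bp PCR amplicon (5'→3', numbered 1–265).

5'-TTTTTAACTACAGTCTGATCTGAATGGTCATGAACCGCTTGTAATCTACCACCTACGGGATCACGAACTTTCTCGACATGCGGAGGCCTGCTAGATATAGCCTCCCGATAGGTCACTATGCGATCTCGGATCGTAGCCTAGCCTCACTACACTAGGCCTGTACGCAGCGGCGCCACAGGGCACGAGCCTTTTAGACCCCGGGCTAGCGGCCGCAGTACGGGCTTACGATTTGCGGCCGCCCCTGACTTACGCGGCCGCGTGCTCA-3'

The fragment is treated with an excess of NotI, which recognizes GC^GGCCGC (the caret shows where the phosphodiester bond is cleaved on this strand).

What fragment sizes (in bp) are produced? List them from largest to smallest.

NotI sites (GCGGCCGC) start at positions 206, 232, 251.
NotI cuts after base 2 of each site, so after positions 207, 233, 252.
Linear molecule, 3 cuts → 4 fragments:
  1–207 → 207 bp
  208–233 → 26 bp
  234–252 → 19 bp
  253–265 → 13 bp
Sorted largest to smallest: 207, 26, 19, 13 bp.

207, 26, 19, 13 bp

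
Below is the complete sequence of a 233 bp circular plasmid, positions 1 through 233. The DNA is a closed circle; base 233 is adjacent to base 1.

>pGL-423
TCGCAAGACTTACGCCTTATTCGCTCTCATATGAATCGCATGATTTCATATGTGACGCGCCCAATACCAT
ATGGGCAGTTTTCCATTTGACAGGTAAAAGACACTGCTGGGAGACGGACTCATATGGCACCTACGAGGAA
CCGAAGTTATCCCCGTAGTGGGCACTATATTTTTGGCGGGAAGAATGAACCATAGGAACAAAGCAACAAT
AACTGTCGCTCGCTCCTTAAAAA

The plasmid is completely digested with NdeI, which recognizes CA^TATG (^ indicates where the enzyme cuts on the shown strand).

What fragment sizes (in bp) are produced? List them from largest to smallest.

NdeI sites (CATATG) start at positions 28, 47, 68, 121.
NdeI cuts after base 2 of each site, so after positions 29, 48, 69, 122.
Circular molecule, 4 cuts → 4 fragments:
  30–48 → 19 bp
  49–69 → 21 bp
  70–122 → 53 bp
  123–233 then 1–29 → 111 + 29 = 140 bp
Sorted largest to smallest: 140, 53, 21, 19 bp.

140, 53, 21, 19 bp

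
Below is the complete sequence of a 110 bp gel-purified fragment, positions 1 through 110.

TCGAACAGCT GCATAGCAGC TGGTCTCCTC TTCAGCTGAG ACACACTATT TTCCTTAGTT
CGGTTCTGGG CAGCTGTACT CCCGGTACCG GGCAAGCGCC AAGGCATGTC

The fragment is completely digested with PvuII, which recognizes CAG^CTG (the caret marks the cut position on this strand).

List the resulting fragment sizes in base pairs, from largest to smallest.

38, 37, 16, 11, 8 bp

PvuII sites (CAGCTG) start at positions 6, 17, 33, 71.
PvuII cuts after base 3 of each site, so after positions 8, 19, 35, 73.
Linear molecule, 4 cuts → 5 fragments:
  1–8 → 8 bp
  9–19 → 11 bp
  20–35 → 16 bp
  36–73 → 38 bp
  74–110 → 37 bp
Sorted largest to smallest: 38, 37, 16, 11, 8 bp.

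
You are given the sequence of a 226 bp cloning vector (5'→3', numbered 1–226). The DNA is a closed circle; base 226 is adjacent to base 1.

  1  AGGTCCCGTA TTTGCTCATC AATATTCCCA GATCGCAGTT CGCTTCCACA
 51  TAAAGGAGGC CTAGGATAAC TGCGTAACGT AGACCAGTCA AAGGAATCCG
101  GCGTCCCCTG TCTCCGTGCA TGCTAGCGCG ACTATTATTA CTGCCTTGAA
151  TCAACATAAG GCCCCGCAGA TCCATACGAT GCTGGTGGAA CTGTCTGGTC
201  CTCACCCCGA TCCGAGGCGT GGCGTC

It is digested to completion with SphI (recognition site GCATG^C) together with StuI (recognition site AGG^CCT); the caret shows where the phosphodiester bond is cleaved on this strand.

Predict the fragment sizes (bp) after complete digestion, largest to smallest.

The SphI site (GCATGC) starts at position 118.
SphI cuts after base 5 of each site (before the last base), so after position 122.
The StuI site (AGGCCT) starts at position 57.
StuI cuts after base 3 of each site, so after position 59.
Combined cut positions: 59, 122.
Circular molecule, 2 cuts → 2 fragments:
  60–122 → 63 bp
  123–226 then 1–59 → 104 + 59 = 163 bp
Sorted largest to smallest: 163, 63 bp.

163, 63 bp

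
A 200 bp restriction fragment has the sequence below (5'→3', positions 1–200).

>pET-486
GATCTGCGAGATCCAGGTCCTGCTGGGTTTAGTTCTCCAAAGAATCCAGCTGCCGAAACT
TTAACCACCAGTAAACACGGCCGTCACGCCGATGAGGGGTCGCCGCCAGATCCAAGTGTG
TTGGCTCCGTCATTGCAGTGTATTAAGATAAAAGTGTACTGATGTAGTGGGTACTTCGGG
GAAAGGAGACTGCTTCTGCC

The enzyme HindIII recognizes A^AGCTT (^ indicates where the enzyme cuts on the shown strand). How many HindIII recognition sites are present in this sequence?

No occurrence of AAGCTT is present in the sequence.
HindIII does not cut: 0 sites.

0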